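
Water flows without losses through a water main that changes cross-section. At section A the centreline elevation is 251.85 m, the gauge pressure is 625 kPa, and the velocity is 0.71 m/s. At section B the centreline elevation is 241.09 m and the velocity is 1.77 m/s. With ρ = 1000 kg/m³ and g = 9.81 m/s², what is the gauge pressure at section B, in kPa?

P₂ ≈ 729 kPa

Pressure head at A: ψ₁ = P₁/(ρg) = 625×1000 / (1000 × 9.81) = 63.71 m.
Velocity heads: v₁²/2g = 0.71²/19.62 = 0.026 m; v₂²/2g = 1.77²/19.62 = 0.160 m.
Total head H = z₁ + ψ₁ + v₁²/2g = 251.85 + 63.71 + 0.026 = 315.59 m.
ψ₂ = H − z₂ − v₂²/2g = 315.59 − 241.09 − 0.160 = 74.34 m.
P₂ = ρgψ₂ = 1000 × 9.81 × 74.34 ≈ 729 kPa.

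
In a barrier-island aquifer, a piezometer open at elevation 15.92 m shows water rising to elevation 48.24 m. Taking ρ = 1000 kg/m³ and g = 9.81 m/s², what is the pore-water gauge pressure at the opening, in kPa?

P ≈ 317 kPa

Pressure head ψ = h − z = 48.24 − 15.92 = 32.32 m.
P = ρgψ = 1000 × 9.81 × 32.32 = 317059 Pa ≈ 317 kPa.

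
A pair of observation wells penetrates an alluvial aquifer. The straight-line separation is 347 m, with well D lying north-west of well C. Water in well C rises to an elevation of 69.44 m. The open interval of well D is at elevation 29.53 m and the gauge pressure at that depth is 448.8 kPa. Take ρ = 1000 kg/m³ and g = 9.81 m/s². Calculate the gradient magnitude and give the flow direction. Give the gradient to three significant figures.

Total head at well C: h = 69.44 m (water level in the piezometer is the total head).
Pressure head at well D: ψ = P/(ρg) = 448.8×1000 / (1000 × 9.81) = 45.75 m.
Total head at well D: h = z + ψ = 29.53 + 45.75 = 75.28 m.
Head difference: h(well C) − h(well D) = 69.44 − 75.28 = -5.84 m.
Hydraulic gradient: i = |Δh| / L = 5.84 / 347 = 0.0168.
Flow is from higher to lower head: from well D toward well C, i.e. toward the south-east.

i ≈ 0.0168; groundwater flows toward the south-east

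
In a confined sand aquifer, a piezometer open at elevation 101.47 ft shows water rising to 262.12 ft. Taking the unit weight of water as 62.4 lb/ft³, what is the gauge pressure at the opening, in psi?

Pressure head ψ = h − z = 262.12 − 101.47 = 160.65 ft.
P = γ·ψ / 144 = 62.4 × 160.65 / 144 = 69.6 psi.

P ≈ 69.6 psi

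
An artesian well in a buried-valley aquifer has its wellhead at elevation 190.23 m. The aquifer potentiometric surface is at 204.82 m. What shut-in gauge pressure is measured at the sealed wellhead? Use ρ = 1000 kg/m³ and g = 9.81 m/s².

Head above the cap: Δh = 204.82 − 190.23 = 14.59 m.
P = ρgΔh = 1000 × 9.81 × 14.59 = 143128 Pa ≈ 143 kPa.

P ≈ 143 kPa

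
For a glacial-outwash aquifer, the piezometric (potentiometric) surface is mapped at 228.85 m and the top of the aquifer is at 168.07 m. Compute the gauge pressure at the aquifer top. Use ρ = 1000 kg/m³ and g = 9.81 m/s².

P ≈ 596 kPa

Pressure head at the aquifer top: ψ = h − z = 228.85 − 168.07 = 60.78 m.
P = ρgψ = 1000 × 9.81 × 60.78 = 596252 Pa ≈ 596 kPa.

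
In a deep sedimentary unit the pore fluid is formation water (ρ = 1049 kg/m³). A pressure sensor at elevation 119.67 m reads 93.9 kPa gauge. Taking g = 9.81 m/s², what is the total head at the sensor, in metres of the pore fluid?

ψ = P/(ρg) = 93.9×1000 / (1049 × 9.81) = 9.12 m.
h = z + ψ = 119.67 + 9.12 = 128.79 m.

h ≈ 128.79 m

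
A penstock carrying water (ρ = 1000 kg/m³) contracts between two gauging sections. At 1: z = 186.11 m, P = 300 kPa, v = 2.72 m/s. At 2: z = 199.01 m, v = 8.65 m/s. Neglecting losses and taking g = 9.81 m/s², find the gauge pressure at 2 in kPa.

P₂ ≈ 140 kPa

Pressure head at 1: ψ₁ = P₁/(ρg) = 300×1000 / (1000 × 9.81) = 30.58 m.
Velocity heads: v₁²/2g = 2.72²/19.62 = 0.377 m; v₂²/2g = 8.65²/19.62 = 3.814 m.
Total head H = z₁ + ψ₁ + v₁²/2g = 186.11 + 30.58 + 0.377 = 217.07 m.
ψ₂ = H − z₂ − v₂²/2g = 217.07 − 199.01 − 3.814 = 14.25 m.
P₂ = ρgψ₂ = 1000 × 9.81 × 14.25 ≈ 140 kPa.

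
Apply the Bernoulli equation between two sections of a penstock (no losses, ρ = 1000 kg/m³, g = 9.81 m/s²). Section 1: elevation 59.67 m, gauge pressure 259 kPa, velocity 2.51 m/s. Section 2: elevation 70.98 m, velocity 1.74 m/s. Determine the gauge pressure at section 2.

Pressure head at 1: ψ₁ = P₁/(ρg) = 259×1000 / (1000 × 9.81) = 26.40 m.
Velocity heads: v₁²/2g = 2.51²/19.62 = 0.321 m; v₂²/2g = 1.74²/19.62 = 0.154 m.
Total head H = z₁ + ψ₁ + v₁²/2g = 59.67 + 26.40 + 0.321 = 86.39 m.
ψ₂ = H − z₂ − v₂²/2g = 86.39 − 70.98 − 0.154 = 15.26 m.
P₂ = ρgψ₂ = 1000 × 9.81 × 15.26 ≈ 150 kPa.

P₂ ≈ 150 kPa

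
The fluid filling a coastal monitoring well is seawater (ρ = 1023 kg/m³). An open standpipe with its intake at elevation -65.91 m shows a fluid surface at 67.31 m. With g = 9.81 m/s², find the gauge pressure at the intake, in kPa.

Pressure head ψ = h − z = 67.31 − (-65.91) = 133.22 m.
P = ρgψ = 1023 × 9.81 × 133.22 = 1336947 Pa ≈ 1340 kPa.

P ≈ 1340 kPa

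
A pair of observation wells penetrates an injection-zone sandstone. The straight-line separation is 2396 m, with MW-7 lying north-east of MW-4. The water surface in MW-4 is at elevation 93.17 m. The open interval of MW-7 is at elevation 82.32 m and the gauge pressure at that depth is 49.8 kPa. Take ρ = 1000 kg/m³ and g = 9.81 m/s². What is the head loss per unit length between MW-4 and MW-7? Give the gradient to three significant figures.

Total head at MW-4: h = 93.17 m (water level in the piezometer is the total head).
Pressure head at MW-7: ψ = P/(ρg) = 49.8×1000 / (1000 × 9.81) = 5.08 m.
Total head at MW-7: h = z + ψ = 82.32 + 5.08 = 87.40 m.
Head difference: h(MW-4) − h(MW-7) = 93.17 − 87.40 = 5.77 m.
Hydraulic gradient: i = |Δh| / L = 5.77 / 2396 = 0.00241.

i ≈ 0.00241 m/m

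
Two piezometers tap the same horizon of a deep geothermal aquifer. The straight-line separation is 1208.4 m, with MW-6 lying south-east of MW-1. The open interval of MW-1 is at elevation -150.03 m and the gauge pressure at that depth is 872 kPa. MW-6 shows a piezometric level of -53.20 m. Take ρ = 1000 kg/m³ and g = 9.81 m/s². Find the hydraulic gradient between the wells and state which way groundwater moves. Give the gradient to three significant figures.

Pressure head at MW-1: ψ = P/(ρg) = 872×1000 / (1000 × 9.81) = 88.89 m.
Total head at MW-1: h = z + ψ = -150.03 + 88.89 = -61.14 m.
Total head at MW-6: h = -53.20 m (water level in the piezometer is the total head).
Head difference: h(MW-1) − h(MW-6) = -61.14 − (-53.20) = -7.94 m.
Hydraulic gradient: i = |Δh| / L = 7.94 / 1208.4 = 0.00657.
Flow is from higher to lower head: from MW-6 toward MW-1, i.e. toward the north-west.

i ≈ 0.00657; groundwater flows toward the north-west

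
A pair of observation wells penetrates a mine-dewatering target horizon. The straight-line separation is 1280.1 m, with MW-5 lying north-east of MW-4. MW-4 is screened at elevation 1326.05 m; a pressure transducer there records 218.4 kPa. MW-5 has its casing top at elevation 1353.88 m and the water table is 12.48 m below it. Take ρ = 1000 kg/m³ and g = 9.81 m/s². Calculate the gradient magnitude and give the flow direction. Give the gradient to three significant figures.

Pressure head at MW-4: ψ = P/(ρg) = 218.4×1000 / (1000 × 9.81) = 22.26 m.
Total head at MW-4: h = z + ψ = 1326.05 + 22.26 = 1348.31 m.
Total head at MW-5: h = 1353.88 − 12.48 = 1341.40 m.
Head difference: h(MW-4) − h(MW-5) = 1348.31 − 1341.40 = 6.91 m.
Hydraulic gradient: i = |Δh| / L = 6.91 / 1280.1 = 0.00540.
Flow is from higher to lower head: from MW-4 toward MW-5, i.e. toward the north-east.

i ≈ 0.00540; groundwater flows toward the north-east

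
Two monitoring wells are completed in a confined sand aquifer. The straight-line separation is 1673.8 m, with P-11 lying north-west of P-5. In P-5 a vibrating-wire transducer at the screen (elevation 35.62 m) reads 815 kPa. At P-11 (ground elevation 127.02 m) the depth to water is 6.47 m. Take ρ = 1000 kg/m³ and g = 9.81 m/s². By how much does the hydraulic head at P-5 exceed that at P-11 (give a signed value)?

Δh ≈ -1.85 m

Pressure head at P-5: ψ = P/(ρg) = 815×1000 / (1000 × 9.81) = 83.08 m.
Total head at P-5: h = z + ψ = 35.62 + 83.08 = 118.70 m.
Total head at P-11: h = 127.02 − 6.47 = 120.55 m.
Head difference: h(P-5) − h(P-11) = 118.70 − 120.55 = -1.85 m.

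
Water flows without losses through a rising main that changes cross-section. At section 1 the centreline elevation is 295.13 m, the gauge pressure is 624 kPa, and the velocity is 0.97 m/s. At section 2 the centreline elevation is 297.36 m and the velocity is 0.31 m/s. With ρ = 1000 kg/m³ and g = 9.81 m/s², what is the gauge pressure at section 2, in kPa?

P₂ ≈ 603 kPa

Pressure head at 1: ψ₁ = P₁/(ρg) = 624×1000 / (1000 × 9.81) = 63.61 m.
Velocity heads: v₁²/2g = 0.97²/19.62 = 0.048 m; v₂²/2g = 0.31²/19.62 = 0.005 m.
Total head H = z₁ + ψ₁ + v₁²/2g = 295.13 + 63.61 + 0.048 = 358.79 m.
ψ₂ = H − z₂ − v₂²/2g = 358.79 − 297.36 − 0.005 = 61.43 m.
P₂ = ρgψ₂ = 1000 × 9.81 × 61.43 ≈ 603 kPa.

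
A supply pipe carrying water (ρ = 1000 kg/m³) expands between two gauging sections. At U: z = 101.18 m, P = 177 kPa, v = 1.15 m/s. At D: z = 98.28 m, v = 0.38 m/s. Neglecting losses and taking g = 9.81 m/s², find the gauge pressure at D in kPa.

Pressure head at U: ψ₁ = P₁/(ρg) = 177×1000 / (1000 × 9.81) = 18.04 m.
Velocity heads: v₁²/2g = 1.15²/19.62 = 0.067 m; v₂²/2g = 0.38²/19.62 = 0.007 m.
Total head H = z₁ + ψ₁ + v₁²/2g = 101.18 + 18.04 + 0.067 = 119.29 m.
ψ₂ = H − z₂ − v₂²/2g = 119.29 − 98.28 − 0.007 = 21.00 m.
P₂ = ρgψ₂ = 1000 × 9.81 × 21.00 ≈ 206 kPa.

P₂ ≈ 206 kPa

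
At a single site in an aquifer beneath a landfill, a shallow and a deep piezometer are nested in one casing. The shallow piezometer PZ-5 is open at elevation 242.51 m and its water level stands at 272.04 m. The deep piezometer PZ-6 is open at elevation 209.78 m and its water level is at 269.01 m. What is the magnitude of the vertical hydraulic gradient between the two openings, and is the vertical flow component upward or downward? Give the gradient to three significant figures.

Total head at PZ-5: h = 272.04 m (water level in the standpipe).
Total head at PZ-6: h = 269.01 m.
Δh = h(PZ-5) − h(PZ-6) = 272.04 − 269.01 = 3.03 m.
Vertical separation Δz = 242.51 − 209.78 = 32.73 m.
|i_v| = |Δh| / Δz = 3.03 / 32.73 = 0.0926.
Head is higher in the shallow piezometer, so vertical flow is downward (recharge condition).

|i_v| ≈ 0.0926; vertical flow is downward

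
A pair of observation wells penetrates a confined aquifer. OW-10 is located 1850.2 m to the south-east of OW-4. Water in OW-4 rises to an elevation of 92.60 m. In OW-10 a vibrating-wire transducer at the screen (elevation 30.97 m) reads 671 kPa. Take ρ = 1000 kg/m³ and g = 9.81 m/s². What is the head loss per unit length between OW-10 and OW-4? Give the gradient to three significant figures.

i ≈ 0.00366 m/m

Total head at OW-4: h = 92.60 m (water level in the piezometer is the total head).
Pressure head at OW-10: ψ = P/(ρg) = 671×1000 / (1000 × 9.81) = 68.40 m.
Total head at OW-10: h = z + ψ = 30.97 + 68.40 = 99.37 m.
Head difference: h(OW-4) − h(OW-10) = 92.60 − 99.37 = -6.77 m.
Hydraulic gradient: i = |Δh| / L = 6.77 / 1850.2 = 0.00366.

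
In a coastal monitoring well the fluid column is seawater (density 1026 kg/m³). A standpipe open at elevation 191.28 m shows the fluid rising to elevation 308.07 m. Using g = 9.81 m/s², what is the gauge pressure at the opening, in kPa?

P ≈ 1180 kPa

Pressure head ψ = h − z = 308.07 − 191.28 = 116.79 m.
P = ρgψ = 1026 × 9.81 × 116.79 = 1175498 Pa ≈ 1180 kPa.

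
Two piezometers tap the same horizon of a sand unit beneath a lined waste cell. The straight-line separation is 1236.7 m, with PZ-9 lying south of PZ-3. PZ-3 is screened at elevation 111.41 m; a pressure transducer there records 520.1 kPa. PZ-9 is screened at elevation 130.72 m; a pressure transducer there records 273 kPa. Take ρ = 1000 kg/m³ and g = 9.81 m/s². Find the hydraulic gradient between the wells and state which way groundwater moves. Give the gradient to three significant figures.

Pressure head at PZ-3: ψ = P/(ρg) = 520.1×1000 / (1000 × 9.81) = 53.02 m.
Total head at PZ-3: h = z + ψ = 111.41 + 53.02 = 164.43 m.
Pressure head at PZ-9: ψ = P/(ρg) = 273×1000 / (1000 × 9.81) = 27.83 m.
Total head at PZ-9: h = z + ψ = 130.72 + 27.83 = 158.55 m.
Head difference: h(PZ-3) − h(PZ-9) = 164.43 − 158.55 = 5.88 m.
Hydraulic gradient: i = |Δh| / L = 5.88 / 1236.7 = 0.00475.
Flow is from higher to lower head: from PZ-3 toward PZ-9, i.e. toward the south.

i ≈ 0.00475; groundwater flows toward the south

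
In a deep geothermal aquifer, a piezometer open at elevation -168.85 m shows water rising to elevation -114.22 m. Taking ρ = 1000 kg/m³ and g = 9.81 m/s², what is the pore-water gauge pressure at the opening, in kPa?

P ≈ 536 kPa

Pressure head ψ = h − z = -114.22 − (-168.85) = 54.63 m.
P = ρgψ = 1000 × 9.81 × 54.63 = 535920 Pa ≈ 536 kPa.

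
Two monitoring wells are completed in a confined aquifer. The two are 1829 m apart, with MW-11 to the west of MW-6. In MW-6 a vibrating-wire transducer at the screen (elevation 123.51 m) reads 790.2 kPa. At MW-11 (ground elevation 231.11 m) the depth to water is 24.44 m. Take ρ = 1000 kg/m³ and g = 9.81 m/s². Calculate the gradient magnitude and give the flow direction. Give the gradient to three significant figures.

i ≈ 0.00143; groundwater flows toward the east

Pressure head at MW-6: ψ = P/(ρg) = 790.2×1000 / (1000 × 9.81) = 80.55 m.
Total head at MW-6: h = z + ψ = 123.51 + 80.55 = 204.06 m.
Total head at MW-11: h = 231.11 − 24.44 = 206.67 m.
Head difference: h(MW-6) − h(MW-11) = 204.06 − 206.67 = -2.61 m.
Hydraulic gradient: i = |Δh| / L = 2.61 / 1829 = 0.00143.
Flow is from higher to lower head: from MW-11 toward MW-6, i.e. toward the east.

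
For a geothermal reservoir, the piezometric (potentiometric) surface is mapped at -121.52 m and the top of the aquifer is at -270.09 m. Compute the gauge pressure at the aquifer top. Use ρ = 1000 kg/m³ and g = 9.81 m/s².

P ≈ 1460 kPa

Pressure head at the aquifer top: ψ = h − z = -121.52 − (-270.09) = 148.57 m.
P = ρgψ = 1000 × 9.81 × 148.57 = 1457472 Pa ≈ 1460 kPa.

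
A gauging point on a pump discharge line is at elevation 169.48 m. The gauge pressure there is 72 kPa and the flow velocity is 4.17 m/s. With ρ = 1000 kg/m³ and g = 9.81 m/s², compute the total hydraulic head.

h ≈ 177.71 m

Pressure head ψ = P/(ρg) = 72×1000 / (1000 × 9.81) = 7.34 m.
Velocity head = v²/(2g) = 4.17² / (2 × 9.81) = 0.886 m.
h = z + ψ + v²/(2g) = 169.48 + 7.34 + 0.886 = 177.71 m.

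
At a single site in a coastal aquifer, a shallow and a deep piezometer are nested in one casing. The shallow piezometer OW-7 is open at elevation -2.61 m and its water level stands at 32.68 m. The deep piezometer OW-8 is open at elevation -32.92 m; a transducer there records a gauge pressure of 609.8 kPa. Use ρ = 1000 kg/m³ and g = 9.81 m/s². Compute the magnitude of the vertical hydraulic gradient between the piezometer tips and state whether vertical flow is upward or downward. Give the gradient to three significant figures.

Total head at OW-7: h = 32.68 m (water level in the standpipe).
Pressure head at OW-8: ψ = P/(ρg) = 609.8×1000 / (1000 × 9.81) = 62.16 m.
Total head at OW-8: h = z + ψ = -32.92 + 62.16 = 29.24 m.
Δh = h(OW-7) − h(OW-8) = 32.68 − 29.24 = 3.44 m.
Vertical separation Δz = -2.61 − (-32.92) = 30.31 m.
|i_v| = |Δh| / Δz = 3.44 / 30.31 = 0.113.
Head is higher in the shallow piezometer, so vertical flow is downward (recharge condition).

|i_v| ≈ 0.113; vertical flow is downward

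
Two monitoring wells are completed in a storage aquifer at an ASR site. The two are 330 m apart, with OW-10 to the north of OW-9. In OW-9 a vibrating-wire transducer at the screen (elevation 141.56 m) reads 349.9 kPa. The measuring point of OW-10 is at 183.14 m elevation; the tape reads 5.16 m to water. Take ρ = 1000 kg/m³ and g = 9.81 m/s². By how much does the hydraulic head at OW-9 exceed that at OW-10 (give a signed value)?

Δh ≈ -0.75 m

Pressure head at OW-9: ψ = P/(ρg) = 349.9×1000 / (1000 × 9.81) = 35.67 m.
Total head at OW-9: h = z + ψ = 141.56 + 35.67 = 177.23 m.
Total head at OW-10: h = 183.14 − 5.16 = 177.98 m.
Head difference: h(OW-9) − h(OW-10) = 177.23 − 177.98 = -0.75 m.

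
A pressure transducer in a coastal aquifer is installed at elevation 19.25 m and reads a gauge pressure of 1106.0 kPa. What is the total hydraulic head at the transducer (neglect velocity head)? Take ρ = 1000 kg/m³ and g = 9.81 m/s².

h ≈ 131.99 m

ψ = P/(ρg) = 1106.0×1000 / (1000 × 9.81) = 112.74 m.
h = z + ψ = 19.25 + 112.74 = 131.99 m.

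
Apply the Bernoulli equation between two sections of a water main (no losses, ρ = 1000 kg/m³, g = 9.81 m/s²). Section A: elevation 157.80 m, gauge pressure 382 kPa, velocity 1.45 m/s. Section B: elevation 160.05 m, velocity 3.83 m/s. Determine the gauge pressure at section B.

Pressure head at A: ψ₁ = P₁/(ρg) = 382×1000 / (1000 × 9.81) = 38.94 m.
Velocity heads: v₁²/2g = 1.45²/19.62 = 0.107 m; v₂²/2g = 3.83²/19.62 = 0.748 m.
Total head H = z₁ + ψ₁ + v₁²/2g = 157.80 + 38.94 + 0.107 = 196.85 m.
ψ₂ = H − z₂ − v₂²/2g = 196.85 − 160.05 − 0.748 = 36.05 m.
P₂ = ρgψ₂ = 1000 × 9.81 × 36.05 ≈ 354 kPa.

P₂ ≈ 354 kPa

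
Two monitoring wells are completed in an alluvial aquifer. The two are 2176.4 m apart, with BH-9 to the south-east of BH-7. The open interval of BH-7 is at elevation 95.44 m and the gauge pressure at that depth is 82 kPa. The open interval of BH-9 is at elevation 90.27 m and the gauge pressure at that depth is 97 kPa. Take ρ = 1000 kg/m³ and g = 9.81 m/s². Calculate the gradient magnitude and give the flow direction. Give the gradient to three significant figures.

i ≈ 0.00167; groundwater flows toward the south-east

Pressure head at BH-7: ψ = P/(ρg) = 82×1000 / (1000 × 9.81) = 8.36 m.
Total head at BH-7: h = z + ψ = 95.44 + 8.36 = 103.80 m.
Pressure head at BH-9: ψ = P/(ρg) = 97×1000 / (1000 × 9.81) = 9.89 m.
Total head at BH-9: h = z + ψ = 90.27 + 9.89 = 100.16 m.
Head difference: h(BH-7) − h(BH-9) = 103.80 − 100.16 = 3.64 m.
Hydraulic gradient: i = |Δh| / L = 3.64 / 2176.4 = 0.00167.
Flow is from higher to lower head: from BH-7 toward BH-9, i.e. toward the south-east.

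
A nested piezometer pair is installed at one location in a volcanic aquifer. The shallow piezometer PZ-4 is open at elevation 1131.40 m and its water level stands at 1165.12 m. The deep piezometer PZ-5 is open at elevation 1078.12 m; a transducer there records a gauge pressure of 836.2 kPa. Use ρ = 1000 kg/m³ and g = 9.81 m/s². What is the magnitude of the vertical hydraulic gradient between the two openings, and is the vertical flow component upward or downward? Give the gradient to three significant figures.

|i_v| ≈ 0.0330; vertical flow is downward

Total head at PZ-4: h = 1165.12 m (water level in the standpipe).
Pressure head at PZ-5: ψ = P/(ρg) = 836.2×1000 / (1000 × 9.81) = 85.24 m.
Total head at PZ-5: h = z + ψ = 1078.12 + 85.24 = 1163.36 m.
Δh = h(PZ-4) − h(PZ-5) = 1165.12 − 1163.36 = 1.76 m.
Vertical separation Δz = 1131.40 − 1078.12 = 53.28 m.
|i_v| = |Δh| / Δz = 1.76 / 53.28 = 0.0330.
Head is higher in the shallow piezometer, so vertical flow is downward (recharge condition).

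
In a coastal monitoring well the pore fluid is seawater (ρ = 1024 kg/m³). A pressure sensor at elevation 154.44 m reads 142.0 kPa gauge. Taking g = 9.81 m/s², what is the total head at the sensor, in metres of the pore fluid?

ψ = P/(ρg) = 142.0×1000 / (1024 × 9.81) = 14.14 m.
h = z + ψ = 154.44 + 14.14 = 168.58 m.

h ≈ 168.58 m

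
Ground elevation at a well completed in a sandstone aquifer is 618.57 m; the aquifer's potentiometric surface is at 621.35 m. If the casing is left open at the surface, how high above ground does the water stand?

≈ 2.78 m above ground

Water rises to the potentiometric surface, so the rise above ground = 621.35 − 618.57 = 2.78 m.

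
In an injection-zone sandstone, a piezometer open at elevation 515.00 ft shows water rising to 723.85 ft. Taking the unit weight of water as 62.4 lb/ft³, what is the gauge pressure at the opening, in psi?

P ≈ 90.5 psi

Pressure head ψ = h − z = 723.85 − 515.00 = 208.85 ft.
P = γ·ψ / 144 = 62.4 × 208.85 / 144 = 90.5 psi.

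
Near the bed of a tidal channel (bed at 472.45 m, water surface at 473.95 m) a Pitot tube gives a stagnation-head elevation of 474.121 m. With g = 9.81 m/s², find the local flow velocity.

Near the bed, under hydrostatic conditions, the piezometric head (z + ψ) equals the free-surface elevation, 473.95 m.
Velocity head = total − piezometric = 474.121 − 473.95 = 0.171 m.
v = √(2g·h_v) = √(2 × 9.81 × 0.171) = 1.83 m/s.

v ≈ 1.83 m/s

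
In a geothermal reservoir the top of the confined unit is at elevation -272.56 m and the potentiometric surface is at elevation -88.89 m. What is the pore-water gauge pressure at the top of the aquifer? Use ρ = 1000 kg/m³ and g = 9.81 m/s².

P ≈ 1800 kPa

Pressure head at the aquifer top: ψ = h − z = -88.89 − (-272.56) = 183.67 m.
P = ρgψ = 1000 × 9.81 × 183.67 = 1801803 Pa ≈ 1800 kPa.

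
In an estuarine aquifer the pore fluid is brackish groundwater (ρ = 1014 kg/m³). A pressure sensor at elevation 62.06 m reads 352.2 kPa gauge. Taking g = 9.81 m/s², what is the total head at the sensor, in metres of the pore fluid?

h ≈ 97.47 m

ψ = P/(ρg) = 352.2×1000 / (1014 × 9.81) = 35.41 m.
h = z + ψ = 62.06 + 35.41 = 97.47 m.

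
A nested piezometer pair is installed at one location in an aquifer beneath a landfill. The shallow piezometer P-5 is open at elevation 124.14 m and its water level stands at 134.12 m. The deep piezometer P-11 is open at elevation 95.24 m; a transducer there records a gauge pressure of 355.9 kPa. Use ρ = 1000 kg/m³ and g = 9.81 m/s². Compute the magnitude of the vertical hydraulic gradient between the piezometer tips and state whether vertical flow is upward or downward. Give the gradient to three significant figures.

Total head at P-5: h = 134.12 m (water level in the standpipe).
Pressure head at P-11: ψ = P/(ρg) = 355.9×1000 / (1000 × 9.81) = 36.28 m.
Total head at P-11: h = z + ψ = 95.24 + 36.28 = 131.52 m.
Δh = h(P-5) − h(P-11) = 134.12 − 131.52 = 2.60 m.
Vertical separation Δz = 124.14 − 95.24 = 28.90 m.
|i_v| = |Δh| / Δz = 2.60 / 28.90 = 0.0900.
Head is higher in the shallow piezometer, so vertical flow is downward (recharge condition).

|i_v| ≈ 0.0900; vertical flow is downward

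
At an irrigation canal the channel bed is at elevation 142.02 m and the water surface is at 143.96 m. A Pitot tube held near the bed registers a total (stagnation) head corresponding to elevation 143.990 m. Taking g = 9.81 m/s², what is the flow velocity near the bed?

Near the bed, under hydrostatic conditions, the piezometric head (z + ψ) equals the free-surface elevation, 143.96 m.
Velocity head = total − piezometric = 143.990 − 143.96 = 0.030 m.
v = √(2g·h_v) = √(2 × 9.81 × 0.030) = 0.767 m/s.

v ≈ 0.767 m/s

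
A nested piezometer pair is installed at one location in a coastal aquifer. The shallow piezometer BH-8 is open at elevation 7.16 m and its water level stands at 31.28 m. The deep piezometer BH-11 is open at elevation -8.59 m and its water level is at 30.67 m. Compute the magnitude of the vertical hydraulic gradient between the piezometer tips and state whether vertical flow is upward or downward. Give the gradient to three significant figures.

|i_v| ≈ 0.0387; vertical flow is downward

Total head at BH-8: h = 31.28 m (water level in the standpipe).
Total head at BH-11: h = 30.67 m.
Δh = h(BH-8) − h(BH-11) = 31.28 − 30.67 = 0.61 m.
Vertical separation Δz = 7.16 − (-8.59) = 15.75 m.
|i_v| = |Δh| / Δz = 0.61 / 15.75 = 0.0387.
Head is higher in the shallow piezometer, so vertical flow is downward (recharge condition).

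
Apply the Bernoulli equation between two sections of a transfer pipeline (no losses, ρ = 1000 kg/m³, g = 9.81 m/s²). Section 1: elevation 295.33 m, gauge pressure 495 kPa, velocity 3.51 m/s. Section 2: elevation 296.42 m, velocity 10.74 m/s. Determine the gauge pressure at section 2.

P₂ ≈ 433 kPa

Pressure head at 1: ψ₁ = P₁/(ρg) = 495×1000 / (1000 × 9.81) = 50.46 m.
Velocity heads: v₁²/2g = 3.51²/19.62 = 0.628 m; v₂²/2g = 10.74²/19.62 = 5.879 m.
Total head H = z₁ + ψ₁ + v₁²/2g = 295.33 + 50.46 + 0.628 = 346.42 m.
ψ₂ = H − z₂ − v₂²/2g = 346.42 − 296.42 − 5.879 = 44.12 m.
P₂ = ρgψ₂ = 1000 × 9.81 × 44.12 ≈ 433 kPa.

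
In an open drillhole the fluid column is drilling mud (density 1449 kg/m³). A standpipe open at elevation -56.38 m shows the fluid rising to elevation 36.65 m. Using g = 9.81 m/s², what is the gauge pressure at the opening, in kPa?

P ≈ 1320 kPa

Pressure head ψ = h − z = 36.65 − (-56.38) = 93.03 m.
P = ρgψ = 1449 × 9.81 × 93.03 = 1322393 Pa ≈ 1320 kPa.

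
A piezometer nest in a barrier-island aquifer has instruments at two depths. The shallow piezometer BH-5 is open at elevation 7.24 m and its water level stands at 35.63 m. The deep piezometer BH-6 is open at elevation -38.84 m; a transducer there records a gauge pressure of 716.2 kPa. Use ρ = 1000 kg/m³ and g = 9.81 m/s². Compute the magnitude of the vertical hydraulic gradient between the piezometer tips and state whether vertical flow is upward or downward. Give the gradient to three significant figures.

|i_v| ≈ 0.0317; vertical flow is downward

Total head at BH-5: h = 35.63 m (water level in the standpipe).
Pressure head at BH-6: ψ = P/(ρg) = 716.2×1000 / (1000 × 9.81) = 73.01 m.
Total head at BH-6: h = z + ψ = -38.84 + 73.01 = 34.17 m.
Δh = h(BH-5) − h(BH-6) = 35.63 − 34.17 = 1.46 m.
Vertical separation Δz = 7.24 − (-38.84) = 46.08 m.
|i_v| = |Δh| / Δz = 1.46 / 46.08 = 0.0317.
Head is higher in the shallow piezometer, so vertical flow is downward (recharge condition).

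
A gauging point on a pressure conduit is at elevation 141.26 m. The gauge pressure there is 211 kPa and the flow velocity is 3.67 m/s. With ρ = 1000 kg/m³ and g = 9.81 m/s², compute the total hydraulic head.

Pressure head ψ = P/(ρg) = 211×1000 / (1000 × 9.81) = 21.51 m.
Velocity head = v²/(2g) = 3.67² / (2 × 9.81) = 0.686 m.
h = z + ψ + v²/(2g) = 141.26 + 21.51 + 0.686 = 163.46 m.

h ≈ 163.46 m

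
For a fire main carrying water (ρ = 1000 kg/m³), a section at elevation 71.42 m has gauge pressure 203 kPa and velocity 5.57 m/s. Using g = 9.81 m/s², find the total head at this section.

h ≈ 93.69 m

Pressure head ψ = P/(ρg) = 203×1000 / (1000 × 9.81) = 20.69 m.
Velocity head = v²/(2g) = 5.57² / (2 × 9.81) = 1.581 m.
h = z + ψ + v²/(2g) = 71.42 + 20.69 + 1.581 = 93.69 m.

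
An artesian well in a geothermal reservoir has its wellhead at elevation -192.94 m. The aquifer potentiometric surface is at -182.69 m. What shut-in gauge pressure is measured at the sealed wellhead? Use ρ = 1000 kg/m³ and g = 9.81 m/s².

Head above the cap: Δh = -182.69 − (-192.94) = 10.25 m.
P = ρgΔh = 1000 × 9.81 × 10.25 = 100552 Pa ≈ 101 kPa.

P ≈ 101 kPa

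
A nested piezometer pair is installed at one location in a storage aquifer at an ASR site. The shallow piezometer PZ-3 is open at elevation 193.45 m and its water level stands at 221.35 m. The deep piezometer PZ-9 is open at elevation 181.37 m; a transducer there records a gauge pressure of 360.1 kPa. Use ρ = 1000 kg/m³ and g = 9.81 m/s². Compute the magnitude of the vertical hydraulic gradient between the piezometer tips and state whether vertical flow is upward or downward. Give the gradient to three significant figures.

Total head at PZ-3: h = 221.35 m (water level in the standpipe).
Pressure head at PZ-9: ψ = P/(ρg) = 360.1×1000 / (1000 × 9.81) = 36.71 m.
Total head at PZ-9: h = z + ψ = 181.37 + 36.71 = 218.08 m.
Δh = h(PZ-3) − h(PZ-9) = 221.35 − 218.08 = 3.27 m.
Vertical separation Δz = 193.45 − 181.37 = 12.08 m.
|i_v| = |Δh| / Δz = 3.27 / 12.08 = 0.271.
Head is higher in the shallow piezometer, so vertical flow is downward (recharge condition).

|i_v| ≈ 0.271; vertical flow is downward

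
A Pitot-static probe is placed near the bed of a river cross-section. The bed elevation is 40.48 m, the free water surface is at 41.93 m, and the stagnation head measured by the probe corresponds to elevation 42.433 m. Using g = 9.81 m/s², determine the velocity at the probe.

Near the bed, under hydrostatic conditions, the piezometric head (z + ψ) equals the free-surface elevation, 41.93 m.
Velocity head = total − piezometric = 42.433 − 41.93 = 0.503 m.
v = √(2g·h_v) = √(2 × 9.81 × 0.503) = 3.14 m/s.

v ≈ 3.14 m/s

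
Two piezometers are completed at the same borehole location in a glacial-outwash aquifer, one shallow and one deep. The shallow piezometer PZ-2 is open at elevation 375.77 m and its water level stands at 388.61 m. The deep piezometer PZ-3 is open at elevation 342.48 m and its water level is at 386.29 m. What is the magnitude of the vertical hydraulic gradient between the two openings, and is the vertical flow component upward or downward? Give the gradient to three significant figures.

|i_v| ≈ 0.0697; vertical flow is downward

Total head at PZ-2: h = 388.61 m (water level in the standpipe).
Total head at PZ-3: h = 386.29 m.
Δh = h(PZ-2) − h(PZ-3) = 388.61 − 386.29 = 2.32 m.
Vertical separation Δz = 375.77 − 342.48 = 33.29 m.
|i_v| = |Δh| / Δz = 2.32 / 33.29 = 0.0697.
Head is higher in the shallow piezometer, so vertical flow is downward (recharge condition).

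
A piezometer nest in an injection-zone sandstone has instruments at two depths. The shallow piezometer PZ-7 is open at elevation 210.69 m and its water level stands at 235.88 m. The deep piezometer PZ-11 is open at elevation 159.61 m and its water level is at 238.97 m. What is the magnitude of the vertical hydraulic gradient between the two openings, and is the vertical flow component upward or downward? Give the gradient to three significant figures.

|i_v| ≈ 0.0605; vertical flow is upward

Total head at PZ-7: h = 235.88 m (water level in the standpipe).
Total head at PZ-11: h = 238.97 m.
Δh = h(PZ-7) − h(PZ-11) = 235.88 − 238.97 = -3.09 m.
Vertical separation Δz = 210.69 − 159.61 = 51.08 m.
|i_v| = |Δh| / Δz = 3.09 / 51.08 = 0.0605.
Head is higher in the deep piezometer, so vertical flow is upward (discharge condition).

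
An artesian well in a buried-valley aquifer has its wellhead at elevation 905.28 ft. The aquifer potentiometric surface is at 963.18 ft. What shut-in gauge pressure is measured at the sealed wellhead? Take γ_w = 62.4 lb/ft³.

P ≈ 25.1 psi

Head above the cap: Δh = 963.18 − 905.28 = 57.90 ft.
P = γΔh/144 = 62.4 × 57.90 / 144 = 25.1 psi.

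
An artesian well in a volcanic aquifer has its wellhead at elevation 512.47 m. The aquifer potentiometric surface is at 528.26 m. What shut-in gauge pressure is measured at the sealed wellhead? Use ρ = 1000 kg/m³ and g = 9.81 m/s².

P ≈ 155 kPa

Head above the cap: Δh = 528.26 − 512.47 = 15.79 m.
P = ρgΔh = 1000 × 9.81 × 15.79 = 154900 Pa ≈ 155 kPa.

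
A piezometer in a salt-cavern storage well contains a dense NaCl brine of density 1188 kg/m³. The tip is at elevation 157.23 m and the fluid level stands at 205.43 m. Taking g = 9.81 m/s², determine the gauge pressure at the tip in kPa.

P ≈ 562 kPa

Pressure head ψ = h − z = 205.43 − 157.23 = 48.20 m.
P = ρgψ = 1188 × 9.81 × 48.20 = 561736 Pa ≈ 562 kPa.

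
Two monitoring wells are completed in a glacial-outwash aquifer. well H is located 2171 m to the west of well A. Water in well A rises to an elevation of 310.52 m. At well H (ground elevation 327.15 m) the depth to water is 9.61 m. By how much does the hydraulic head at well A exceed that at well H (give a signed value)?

Δh ≈ -7.02 m

Total head at well A: h = 310.52 m (water level in the piezometer is the total head).
Total head at well H: h = 327.15 − 9.61 = 317.54 m.
Head difference: h(well A) − h(well H) = 310.52 − 317.54 = -7.02 m.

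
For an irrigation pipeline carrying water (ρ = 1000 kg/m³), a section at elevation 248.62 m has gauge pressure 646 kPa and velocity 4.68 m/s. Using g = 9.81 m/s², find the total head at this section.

Pressure head ψ = P/(ρg) = 646×1000 / (1000 × 9.81) = 65.85 m.
Velocity head = v²/(2g) = 4.68² / (2 × 9.81) = 1.116 m.
h = z + ψ + v²/(2g) = 248.62 + 65.85 + 1.116 = 315.59 m.

h ≈ 315.59 m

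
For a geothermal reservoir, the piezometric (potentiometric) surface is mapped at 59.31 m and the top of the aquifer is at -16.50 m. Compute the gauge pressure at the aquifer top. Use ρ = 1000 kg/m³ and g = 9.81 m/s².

Pressure head at the aquifer top: ψ = h − z = 59.31 − (-16.50) = 75.81 m.
P = ρgψ = 1000 × 9.81 × 75.81 = 743696 Pa ≈ 744 kPa.

P ≈ 744 kPa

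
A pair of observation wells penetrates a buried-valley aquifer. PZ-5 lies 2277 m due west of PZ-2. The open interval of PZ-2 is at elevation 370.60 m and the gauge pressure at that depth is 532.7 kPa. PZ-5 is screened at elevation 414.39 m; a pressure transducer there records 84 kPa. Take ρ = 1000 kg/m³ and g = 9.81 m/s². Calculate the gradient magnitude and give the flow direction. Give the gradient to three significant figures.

i ≈ 0.000856; groundwater flows toward the west

Pressure head at PZ-2: ψ = P/(ρg) = 532.7×1000 / (1000 × 9.81) = 54.30 m.
Total head at PZ-2: h = z + ψ = 370.60 + 54.30 = 424.90 m.
Pressure head at PZ-5: ψ = P/(ρg) = 84×1000 / (1000 × 9.81) = 8.56 m.
Total head at PZ-5: h = z + ψ = 414.39 + 8.56 = 422.95 m.
Head difference: h(PZ-2) − h(PZ-5) = 424.90 − 422.95 = 1.95 m.
Hydraulic gradient: i = |Δh| / L = 1.95 / 2277 = 0.000856.
Flow is from higher to lower head: from PZ-2 toward PZ-5, i.e. toward the west.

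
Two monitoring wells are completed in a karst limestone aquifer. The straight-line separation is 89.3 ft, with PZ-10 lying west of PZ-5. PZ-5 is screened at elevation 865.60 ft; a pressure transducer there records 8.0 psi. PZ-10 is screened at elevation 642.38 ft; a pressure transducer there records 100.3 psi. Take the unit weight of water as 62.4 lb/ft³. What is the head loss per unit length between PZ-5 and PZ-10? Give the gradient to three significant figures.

Pressure head at PZ-5: ψ = 144·P/γ = 144 × 8.0 / 62.4 = 18.46 ft.
Total head at PZ-5: h = z + ψ = 865.60 + 18.46 = 884.06 ft.
Pressure head at PZ-10: ψ = 144·P/γ = 144 × 100.3 / 62.4 = 231.46 ft.
Total head at PZ-10: h = z + ψ = 642.38 + 231.46 = 873.84 ft.
Head difference: h(PZ-5) − h(PZ-10) = 884.06 − 873.84 = 10.22 ft.
Hydraulic gradient: i = |Δh| / L = 10.22 / 89.3 = 0.114.

i ≈ 0.114 ft/ft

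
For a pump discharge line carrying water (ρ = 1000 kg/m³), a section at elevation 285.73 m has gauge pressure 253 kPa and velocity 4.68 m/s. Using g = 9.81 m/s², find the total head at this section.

h ≈ 312.64 m

Pressure head ψ = P/(ρg) = 253×1000 / (1000 × 9.81) = 25.79 m.
Velocity head = v²/(2g) = 4.68² / (2 × 9.81) = 1.116 m.
h = z + ψ + v²/(2g) = 285.73 + 25.79 + 1.116 = 312.64 m.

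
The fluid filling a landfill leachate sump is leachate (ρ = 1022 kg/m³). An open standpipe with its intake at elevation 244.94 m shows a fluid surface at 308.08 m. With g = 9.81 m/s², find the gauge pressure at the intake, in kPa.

P ≈ 633 kPa

Pressure head ψ = h − z = 308.08 − 244.94 = 63.14 m.
P = ρgψ = 1022 × 9.81 × 63.14 = 633030 Pa ≈ 633 kPa.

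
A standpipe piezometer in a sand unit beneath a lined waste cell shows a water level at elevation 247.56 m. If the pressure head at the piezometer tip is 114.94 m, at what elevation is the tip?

z ≈ 132.62 m

z = h − ψ = 247.56 − 114.94 = 132.62 m.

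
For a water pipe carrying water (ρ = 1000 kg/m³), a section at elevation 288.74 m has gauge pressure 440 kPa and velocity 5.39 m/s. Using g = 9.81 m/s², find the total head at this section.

Pressure head ψ = P/(ρg) = 440×1000 / (1000 × 9.81) = 44.85 m.
Velocity head = v²/(2g) = 5.39² / (2 × 9.81) = 1.481 m.
h = z + ψ + v²/(2g) = 288.74 + 44.85 + 1.481 = 335.07 m.

h ≈ 335.07 m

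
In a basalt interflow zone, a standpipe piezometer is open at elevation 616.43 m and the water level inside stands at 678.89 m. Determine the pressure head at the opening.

ψ ≈ 62.46 m

Total head h = 678.89 m (the water-surface elevation in the piezometer).
Pressure head ψ = h − z = 678.89 − 616.43 = 62.46 m.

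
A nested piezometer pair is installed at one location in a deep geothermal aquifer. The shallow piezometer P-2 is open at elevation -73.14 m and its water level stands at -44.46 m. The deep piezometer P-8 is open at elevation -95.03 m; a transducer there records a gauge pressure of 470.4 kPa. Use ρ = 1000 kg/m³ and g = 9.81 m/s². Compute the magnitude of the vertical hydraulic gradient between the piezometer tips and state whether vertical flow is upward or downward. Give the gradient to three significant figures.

|i_v| ≈ 0.120; vertical flow is downward

Total head at P-2: h = -44.46 m (water level in the standpipe).
Pressure head at P-8: ψ = P/(ρg) = 470.4×1000 / (1000 × 9.81) = 47.95 m.
Total head at P-8: h = z + ψ = -95.03 + 47.95 = -47.08 m.
Δh = h(P-2) − h(P-8) = -44.46 − (-47.08) = 2.62 m.
Vertical separation Δz = -73.14 − (-95.03) = 21.89 m.
|i_v| = |Δh| / Δz = 2.62 / 21.89 = 0.120.
Head is higher in the shallow piezometer, so vertical flow is downward (recharge condition).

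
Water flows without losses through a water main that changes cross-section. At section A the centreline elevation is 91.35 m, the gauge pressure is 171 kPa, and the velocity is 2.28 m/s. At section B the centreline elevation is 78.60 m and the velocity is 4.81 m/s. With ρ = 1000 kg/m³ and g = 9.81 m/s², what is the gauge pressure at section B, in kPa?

P₂ ≈ 287 kPa

Pressure head at A: ψ₁ = P₁/(ρg) = 171×1000 / (1000 × 9.81) = 17.43 m.
Velocity heads: v₁²/2g = 2.28²/19.62 = 0.265 m; v₂²/2g = 4.81²/19.62 = 1.179 m.
Total head H = z₁ + ψ₁ + v₁²/2g = 91.35 + 17.43 + 0.265 = 109.05 m.
ψ₂ = H − z₂ − v₂²/2g = 109.05 − 78.60 − 1.179 = 29.27 m.
P₂ = ρgψ₂ = 1000 × 9.81 × 29.27 ≈ 287 kPa.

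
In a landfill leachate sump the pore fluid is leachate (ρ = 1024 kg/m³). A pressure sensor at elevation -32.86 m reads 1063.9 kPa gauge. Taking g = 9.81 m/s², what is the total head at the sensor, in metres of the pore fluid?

ψ = P/(ρg) = 1063.9×1000 / (1024 × 9.81) = 105.91 m.
h = z + ψ = -32.86 + 105.91 = 73.05 m.

h ≈ 73.05 m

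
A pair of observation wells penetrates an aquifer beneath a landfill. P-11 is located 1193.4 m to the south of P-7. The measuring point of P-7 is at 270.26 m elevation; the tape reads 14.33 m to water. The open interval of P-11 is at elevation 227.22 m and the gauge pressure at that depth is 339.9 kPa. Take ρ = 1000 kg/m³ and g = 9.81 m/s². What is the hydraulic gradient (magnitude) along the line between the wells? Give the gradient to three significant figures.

Total head at P-7: h = 270.26 − 14.33 = 255.93 m.
Pressure head at P-11: ψ = P/(ρg) = 339.9×1000 / (1000 × 9.81) = 34.65 m.
Total head at P-11: h = z + ψ = 227.22 + 34.65 = 261.87 m.
Head difference: h(P-7) − h(P-11) = 255.93 − 261.87 = -5.94 m.
Hydraulic gradient: i = |Δh| / L = 5.94 / 1193.4 = 0.00498.

i ≈ 0.00498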